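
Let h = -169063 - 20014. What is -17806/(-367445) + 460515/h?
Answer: -165847229113/69475398265 ≈ -2.3871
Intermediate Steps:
h = -189077
-17806/(-367445) + 460515/h = -17806/(-367445) + 460515/(-189077) = -17806*(-1/367445) + 460515*(-1/189077) = 17806/367445 - 460515/189077 = -165847229113/69475398265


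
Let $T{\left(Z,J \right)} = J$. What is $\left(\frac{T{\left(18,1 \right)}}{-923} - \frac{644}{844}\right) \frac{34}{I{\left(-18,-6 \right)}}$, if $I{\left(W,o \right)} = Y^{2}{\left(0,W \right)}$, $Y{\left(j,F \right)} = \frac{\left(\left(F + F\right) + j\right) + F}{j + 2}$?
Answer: $- \frac{5059676}{141974937} \approx -0.035638$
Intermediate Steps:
$Y{\left(j,F \right)} = \frac{j + 3 F}{2 + j}$ ($Y{\left(j,F \right)} = \frac{\left(2 F + j\right) + F}{2 + j} = \frac{\left(j + 2 F\right) + F}{2 + j} = \frac{j + 3 F}{2 + j}$)
$I{\left(W,o \right)} = \frac{9 W^{2}}{4}$ ($I{\left(W,o \right)} = \left(\frac{0 + 3 W}{2 + 0}\right)^{2} = \left(\frac{3 W}{2}\right)^{2} = \frac{9 W^{2}}{4}$)
$\left(\frac{T{\left(18,1 \right)}}{-923} - \frac{644}{844}\right) \frac{34}{I{\left(-18,-6 \right)}} = \left(1 \frac{1}{-923} - \frac{644}{844}\right) \frac{34}{\frac{9}{4} \left(-18\right)^{2}} = \left(1 \left(- \frac{1}{923}\right) - \frac{161}{211}\right) \frac{34}{\frac{9}{4} \cdot 324} = \left(- \frac{1}{923} - \frac{161}{211}\right) \frac{34}{729} = - \frac{148814 \cdot 34 \cdot \frac{1}{729}}{194753} = \left(- \frac{148814}{194753}\right) \frac{34}{729} = - \frac{5059676}{141974937}$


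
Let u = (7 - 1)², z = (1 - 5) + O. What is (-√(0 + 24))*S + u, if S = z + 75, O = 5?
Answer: 36 - 152*√6 ≈ -336.32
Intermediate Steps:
z = 1 (z = (1 - 5) + 5 = -4 + 5 = 1)
u = 36 (u = 6² = 36)
S = 76 (S = 1 + 75 = 76)
(-√(0 + 24))*S + u = -√(0 + 24)*76 + 36 = -√24*76 + 36 = -2*√6*76 + 36 = -152*√6 + 36 = 36 - 152*√6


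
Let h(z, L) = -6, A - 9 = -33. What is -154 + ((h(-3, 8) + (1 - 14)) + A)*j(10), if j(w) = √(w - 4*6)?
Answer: -154 - 43*I*√14 ≈ -154.0 - 160.89*I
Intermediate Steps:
A = -24 (A = 9 - 33 = -24)
j(w) = √(-24 + w) (j(w) = √(w - 24) = √(-24 + w))
-154 + ((h(-3, 8) + (1 - 14)) + A)*j(10) = -154 + ((-6 + (1 - 14)) - 24)*√(-24 + 10) = -154 + ((-6 - 13) - 24)*√(-14) = -154 + (-19 - 24)*(I*√14) = -154 - 43*I*√14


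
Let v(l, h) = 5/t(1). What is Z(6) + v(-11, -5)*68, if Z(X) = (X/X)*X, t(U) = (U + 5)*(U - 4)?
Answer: -116/9 ≈ -12.889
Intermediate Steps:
t(U) = (-4 + U)*(5 + U) (t(U) = (5 + U)*(-4 + U) = (-4 + U)*(5 + U))
v(l, h) = -5/18 (v(l, h) = 5/(-20 + 1 + 1**2) = 5/(-20 + 1 + 1) = 5/(-18) = 5*(-1/18) = -5/18)
Z(X) = X (Z(X) = 1*X = X)
Z(6) + v(-11, -5)*68 = 6 - 5/18*68 = 6 - 170/9 = -116/9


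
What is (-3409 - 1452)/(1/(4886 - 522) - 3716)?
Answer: 21213404/16216623 ≈ 1.3081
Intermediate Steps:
(-3409 - 1452)/(1/(4886 - 522) - 3716) = -4861/(1/4364 - 3716) = -4861/(-16216623/4364) = -4861*(-4364/16216623) = 21213404/16216623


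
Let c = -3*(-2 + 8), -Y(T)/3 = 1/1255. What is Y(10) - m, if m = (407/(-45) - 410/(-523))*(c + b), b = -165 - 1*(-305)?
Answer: 5953239521/5907285 ≈ 1007.8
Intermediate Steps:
b = 140 (b = -165 + 305 = 140)
Y(T) = -3/1255
c = -18 (c = -3*6 = -18)
m = -23718142/23535 (m = (407/(-45) - 410/(-523))*(-18 + 140) = (407*(-1/45) - 410*(-1/523))*122 = (-407/45 + 410/523)*122 = -194411/23535*122 = -23718142/23535 ≈ -1007.8)
Y(10) - m = -3/1255 - 1*(-23718142/23535) = -3/1255 + 23718142/23535 = 5953239521/5907285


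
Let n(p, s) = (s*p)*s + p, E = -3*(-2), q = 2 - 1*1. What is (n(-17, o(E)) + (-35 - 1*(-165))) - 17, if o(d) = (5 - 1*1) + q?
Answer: -329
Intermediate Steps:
q = 1 (q = 2 - 1 = 1)
E = 6
o(d) = 5 (o(d) = (5 - 1*1) + 1 = (5 - 1) + 1 = 4 + 1 = 5)
n(p, s) = p + p*s² (n(p, s) = (p*s)*s + p = p*s² + p = p + p*s²)
(n(-17, o(E)) + (-35 - 1*(-165))) - 17 = (-17*(1 + 5²) + (-35 - 1*(-165))) - 17 = (-17*(1 + 25) + (-35 + 165)) - 17 = (-17*26 + 130) - 17 = (-442 + 130) - 17 = -312 - 17 = -329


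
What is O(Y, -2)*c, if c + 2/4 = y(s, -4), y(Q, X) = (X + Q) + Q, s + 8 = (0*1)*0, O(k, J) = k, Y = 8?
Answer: -164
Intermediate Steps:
s = -8 (s = -8 + (0*1)*0 = -8 + 0*0 = -8 + 0 = -8)
y(Q, X) = X + 2*Q (y(Q, X) = (Q + X) + Q = X + 2*Q)
c = -41/2 (c = -½ + (-4 + 2*(-8)) = -½ + (-4 - 16) = -½ - 20 = -41/2 ≈ -20.500)
O(Y, -2)*c = 8*(-41/2) = -164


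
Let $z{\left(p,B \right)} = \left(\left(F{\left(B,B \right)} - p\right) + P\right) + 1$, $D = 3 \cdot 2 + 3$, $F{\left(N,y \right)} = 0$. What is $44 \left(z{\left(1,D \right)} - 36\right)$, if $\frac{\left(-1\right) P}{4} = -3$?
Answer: $-1056$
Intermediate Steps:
$D = 9$ ($D = 6 + 3 = 9$)
$P = 12$ ($P = \left(-4\right) \left(-3\right) = 12$)
$z{\left(p,B \right)} = 13 - p$ ($z{\left(p,B \right)} = \left(\left(0 - p\right) + 12\right) + 1 = \left(- p + 12\right) + 1 = \left(12 - p\right) + 1 = 13 - p$)
$44 \left(z{\left(1,D \right)} - 36\right) = 44 \left(\left(13 - 1\right) - 36\right) = 44 \left(12 - 36\right) = 44 \left(-24\right) = -1056$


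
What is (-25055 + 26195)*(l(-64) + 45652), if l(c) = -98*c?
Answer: 59193360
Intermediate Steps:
(-25055 + 26195)*(l(-64) + 45652) = (-25055 + 26195)*(-98*(-64) + 45652) = 1140*(6272 + 45652) = 1140*51924 = 59193360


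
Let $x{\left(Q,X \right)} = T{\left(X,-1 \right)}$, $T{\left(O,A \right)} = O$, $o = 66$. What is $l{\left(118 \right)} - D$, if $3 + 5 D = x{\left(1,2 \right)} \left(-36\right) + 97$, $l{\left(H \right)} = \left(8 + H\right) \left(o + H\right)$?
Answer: $\frac{115898}{5} \approx 23180.0$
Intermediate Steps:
$x{\left(Q,X \right)} = X$
$l{\left(H \right)} = \left(8 + H\right) \left(66 + H\right)$
$D = \frac{22}{5}$ ($D = - \frac{3}{5} + \frac{2 \left(-36\right) + 97}{5} = - \frac{3}{5} + \frac{-72 + 97}{5} = - \frac{3}{5} + \frac{1}{5} \cdot 25 = - \frac{3}{5} + 5 = \frac{22}{5} \approx 4.4$)
$l{\left(118 \right)} - D = \left(528 + 118^{2} + 74 \cdot 118\right) - \frac{22}{5} = \left(528 + 13924 + 8732\right) - \frac{22}{5} = 23184 - \frac{22}{5} = \frac{115898}{5}$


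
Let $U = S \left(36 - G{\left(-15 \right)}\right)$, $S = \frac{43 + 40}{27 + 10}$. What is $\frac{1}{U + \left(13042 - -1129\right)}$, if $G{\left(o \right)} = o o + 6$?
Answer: $\frac{37}{508142} \approx 7.2814 \cdot 10^{-5}$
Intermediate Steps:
$G{\left(o \right)} = 6 + o^{2}$ ($G{\left(o \right)} = o^{2} + 6 = 6 + o^{2}$)
$S = \frac{83}{37} \approx 2.2432$
$U = - \frac{16185}{37}$ ($U = \frac{83 \left(36 - \left(6 + \left(-15\right)^{2}\right)\right)}{37} = \frac{83 \left(36 - \left(6 + 225\right)\right)}{37} = \frac{83 \left(36 - 231\right)}{37} = \frac{83}{37} \left(-195\right) = - \frac{16185}{37} \approx -437.43$)
$\frac{1}{U + \left(13042 - -1129\right)} = \frac{1}{- \frac{16185}{37} + \left(13042 - -1129\right)} = \frac{1}{- \frac{16185}{37} + \left(13042 + 1129\right)} = \frac{1}{- \frac{16185}{37} + 14171} = \frac{1}{\frac{508142}{37}} = \frac{37}{508142}$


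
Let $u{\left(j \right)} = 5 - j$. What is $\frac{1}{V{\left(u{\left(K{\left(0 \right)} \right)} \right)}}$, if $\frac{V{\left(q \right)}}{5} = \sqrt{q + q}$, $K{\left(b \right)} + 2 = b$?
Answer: $\frac{\sqrt{14}}{70} \approx 0.053452$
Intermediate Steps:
$K{\left(b \right)} = -2 + b$
$V{\left(q \right)} = 5 \sqrt{2} \sqrt{q}$ ($V{\left(q \right)} = 5 \sqrt{q + q} = 5 \sqrt{2 q} = 5 \sqrt{2} \sqrt{q}$)
$\frac{1}{V{\left(u{\left(K{\left(0 \right)} \right)} \right)}} = \frac{1}{5 \sqrt{2} \sqrt{5 - \left(-2 + 0\right)}} = \frac{1}{5 \sqrt{2} \sqrt{5 - -2}} = \frac{1}{5 \sqrt{2} \sqrt{5 + 2}} = \frac{1}{5 \sqrt{2} \sqrt{7}} = \frac{1}{5 \sqrt{14}} = \frac{\sqrt{14}}{70}$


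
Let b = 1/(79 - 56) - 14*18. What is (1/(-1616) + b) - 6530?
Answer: -252071783/37168 ≈ -6782.0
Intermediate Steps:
b = -5795/23 (b = 1/23 - 252 = -5795/23 ≈ -251.96)
(1/(-1616) + b) - 6530 = (1/(-1616) - 5795/23) - 6530 = (-1/1616 - 5795/23) - 6530 = -9364743/37168 - 6530 = -252071783/37168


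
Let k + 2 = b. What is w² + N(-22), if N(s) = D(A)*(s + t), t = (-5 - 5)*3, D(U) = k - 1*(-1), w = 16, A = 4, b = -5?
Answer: 568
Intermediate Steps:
k = -7 (k = -2 - 5 = -7)
D(U) = -6 (D(U) = -7 - 1*(-1) = -7 + 1 = -6)
t = -30 (t = -10*3 = -30)
N(s) = 180 - 6*s (N(s) = -6*(s - 30) = -6*(-30 + s) = 180 - 6*s)
w² + N(-22) = 16² + (180 - 6*(-22)) = 256 + (180 + 132) = 256 + 312 = 568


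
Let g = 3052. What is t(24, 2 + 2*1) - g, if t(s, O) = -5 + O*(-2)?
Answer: -3065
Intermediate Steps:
t(s, O) = -5 - 2*O
t(24, 2 + 2*1) - g = (-5 - 2*(2 + 2*1)) - 1*3052 = (-5 - 2*(2 + 2)) - 3052 = (-5 - 2*4) - 3052 = (-5 - 8) - 3052 = -13 - 3052 = -3065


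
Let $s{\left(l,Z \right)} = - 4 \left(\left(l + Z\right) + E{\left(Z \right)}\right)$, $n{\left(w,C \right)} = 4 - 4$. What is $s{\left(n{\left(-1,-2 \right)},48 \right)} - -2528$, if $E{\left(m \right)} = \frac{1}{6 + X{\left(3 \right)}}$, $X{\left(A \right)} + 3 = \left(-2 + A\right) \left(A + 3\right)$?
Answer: $\frac{21020}{9} \approx 2335.6$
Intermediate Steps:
$n{\left(w,C \right)} = 0$
$X{\left(A \right)} = -3 + \left(-2 + A\right) \left(3 + A\right)$ ($X{\left(A \right)} = -3 + \left(-2 + A\right) \left(A + 3\right) = -3 + \left(-2 + A\right) \left(3 + A\right)$)
$E{\left(m \right)} = \frac{1}{9}$ ($E{\left(m \right)} = \frac{1}{6 + \left(-9 + 3 + 3^{2}\right)} = \frac{1}{6 + \left(-9 + 3 + 9\right)} = \frac{1}{6 + 3} = \frac{1}{9}$)
$s{\left(l,Z \right)} = - \frac{4}{9} - 4 Z - 4 l$ ($s{\left(l,Z \right)} = - 4 \left(\left(l + Z\right) + \frac{1}{9}\right) = - 4 \left(\left(Z + l\right) + \frac{1}{9}\right) = - 4 \left(\frac{1}{9} + Z + l\right) = - \frac{4}{9} - 4 Z - 4 l$)
$s{\left(n{\left(-1,-2 \right)},48 \right)} - -2528 = \left(- \frac{4}{9} - 192 - 0\right) - -2528 = \left(- \frac{4}{9} - 192 + 0\right) + 2528 = - \frac{1732}{9} + 2528 = \frac{21020}{9}$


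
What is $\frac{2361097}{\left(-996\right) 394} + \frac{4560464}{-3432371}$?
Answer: $- \frac{9893796395723}{1346944757304} \approx -7.3454$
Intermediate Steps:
$\frac{2361097}{\left(-996\right) 394} + \frac{4560464}{-3432371} = \frac{2361097}{-392424} + 4560464 \left(- \frac{1}{3432371}\right) = 2361097 \left(- \frac{1}{392424}\right) - \frac{4560464}{3432371} = - \frac{2361097}{392424} - \frac{4560464}{3432371} = - \frac{9893796395723}{1346944757304}$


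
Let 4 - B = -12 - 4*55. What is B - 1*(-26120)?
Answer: 26356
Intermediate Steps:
B = 236 (B = 4 - (-12 - 4*55) = 4 - (-12 - 220) = 4 - 1*(-232) = 4 + 232 = 236)
B - 1*(-26120) = 236 - 1*(-26120) = 236 + 26120 = 26356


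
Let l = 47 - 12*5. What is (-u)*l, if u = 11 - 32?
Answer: -273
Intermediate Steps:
u = -21
l = -13 (l = 47 - 60 = -13)
(-u)*l = -1*(-21)*(-13) = 21*(-13) = -273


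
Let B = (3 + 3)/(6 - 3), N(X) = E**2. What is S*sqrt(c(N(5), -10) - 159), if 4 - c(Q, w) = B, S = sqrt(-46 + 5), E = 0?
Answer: -sqrt(6437) ≈ -80.231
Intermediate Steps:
N(X) = 0 (N(X) = 0**2 = 0)
B = 2 (B = 6/3 = 6*(1/3) = 2)
S = I*sqrt(41) (S = sqrt(-41) = I*sqrt(41) ≈ 6.4031*I)
c(Q, w) = 2 (c(Q, w) = 4 - 1*2 = 4 - 2 = 2)
S*sqrt(c(N(5), -10) - 159) = (I*sqrt(41))*sqrt(2 - 159) = (I*sqrt(41))*sqrt(-157) = (I*sqrt(41))*(I*sqrt(157)) = -sqrt(6437)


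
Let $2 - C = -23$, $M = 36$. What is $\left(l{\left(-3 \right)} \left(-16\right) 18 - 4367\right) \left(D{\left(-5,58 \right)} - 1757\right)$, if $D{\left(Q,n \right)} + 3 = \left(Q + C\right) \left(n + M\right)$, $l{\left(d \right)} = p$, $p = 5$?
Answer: $-696840$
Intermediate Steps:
$C = 25$ ($C = 2 - -23 = 2 + 23 = 25$)
$l{\left(d \right)} = 5$
$D{\left(Q,n \right)} = -3 + \left(25 + Q\right) \left(36 + n\right)$ ($D{\left(Q,n \right)} = -3 + \left(Q + 25\right) \left(n + 36\right) = -3 + \left(25 + Q\right) \left(36 + n\right)$)
$\left(l{\left(-3 \right)} \left(-16\right) 18 - 4367\right) \left(D{\left(-5,58 \right)} - 1757\right) = \left(5 \left(-16\right) 18 - 4367\right) \left(\left(897 + 25 \cdot 58 + 36 \left(-5\right) - 290\right) - 1757\right) = \left(\left(-80\right) 18 - 4367\right) \left(\left(897 + 1450 - 180 - 290\right) - 1757\right) = \left(-1440 - 4367\right) \left(1877 - 1757\right) = \left(-5807\right) 120 = -696840$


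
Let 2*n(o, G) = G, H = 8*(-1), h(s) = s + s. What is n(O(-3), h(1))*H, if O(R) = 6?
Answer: -8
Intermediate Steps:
h(s) = 2*s
H = -8
n(o, G) = G/2
n(O(-3), h(1))*H = ((2*1)/2)*(-8) = ((½)*2)*(-8) = 1*(-8) = -8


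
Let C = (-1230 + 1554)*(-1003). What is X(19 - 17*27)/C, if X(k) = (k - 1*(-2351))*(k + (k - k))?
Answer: 70070/27081 ≈ 2.5874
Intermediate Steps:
C = -324972 (C = 324*(-1003) = -324972)
X(k) = k*(2351 + k) (X(k) = (k + 2351)*(k + 0) = (2351 + k)*k = k*(2351 + k))
X(19 - 17*27)/C = ((19 - 17*27)*(2351 + (19 - 17*27)))/(-324972) = ((19 - 459)*(2351 + (19 - 459)))*(-1/324972) = -440*(2351 - 440)*(-1/324972) = -440*1911*(-1/324972) = -840840*(-1/324972) = 70070/27081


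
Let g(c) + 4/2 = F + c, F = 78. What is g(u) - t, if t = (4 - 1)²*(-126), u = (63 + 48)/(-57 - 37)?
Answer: 113629/94 ≈ 1208.8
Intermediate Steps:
u = -111/94 (u = 111/(-94) = 111*(-1/94) = -111/94 ≈ -1.1809)
g(c) = 76 + c (g(c) = -2 + (78 + c) = 76 + c)
t = -1134 (t = 3²*(-126) = 9*(-126) = -1134)
g(u) - t = (76 - 111/94) - 1*(-1134) = 7033/94 + 1134 = 113629/94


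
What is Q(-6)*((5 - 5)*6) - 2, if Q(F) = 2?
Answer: -2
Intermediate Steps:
Q(-6)*((5 - 5)*6) - 2 = 2*((5 - 5)*6) - 2 = 2*(0*6) - 2 = 2*0 - 2 = 0 - 2 = -2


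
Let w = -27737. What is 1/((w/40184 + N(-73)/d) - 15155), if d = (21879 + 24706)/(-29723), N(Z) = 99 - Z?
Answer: -1871971640/28576457245849 ≈ -6.5507e-5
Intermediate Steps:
d = -46585/29723 (d = 46585*(-1/29723) = -46585/29723 ≈ -1.5673)
1/((w/40184 + N(-73)/d) - 15155) = 1/((-27737/40184 + (99 - 1*(-73))/(-46585/29723)) - 15155) = 1/((-27737*1/40184 + (99 + 73)*(-29723/46585)) - 15155) = 1/((-27737/40184 + 172*(-29723/46585)) - 15155) = 1/((-27737/40184 - 5112356/46585) - 15155) = 1/(-206727041649/1871971640 - 15155) = 1/(-28576457245849/1871971640) = -1871971640/28576457245849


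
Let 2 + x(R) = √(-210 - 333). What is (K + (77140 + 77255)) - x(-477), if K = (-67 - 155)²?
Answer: 203681 - I*√543 ≈ 2.0368e+5 - 23.302*I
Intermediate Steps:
K = 49284 (K = (-222)² = 49284)
x(R) = -2 + I*√543 (x(R) = -2 + √(-210 - 333) = -2 + √(-543) = -2 + I*√543)
(K + (77140 + 77255)) - x(-477) = (49284 + (77140 + 77255)) - (-2 + I*√543) = (49284 + 154395) + (2 - I*√543) = 203679 + (2 - I*√543) = 203681 - I*√543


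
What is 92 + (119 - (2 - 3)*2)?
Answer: 213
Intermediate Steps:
92 + (119 - (2 - 3)*2) = 92 + (119 - (-1)*2) = 92 + (119 - 1*(-2)) = 92 + (119 + 2) = 92 + 121 = 213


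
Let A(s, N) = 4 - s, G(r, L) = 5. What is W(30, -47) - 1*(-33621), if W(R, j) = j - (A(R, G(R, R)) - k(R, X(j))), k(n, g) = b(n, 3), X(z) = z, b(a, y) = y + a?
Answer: 33633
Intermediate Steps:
b(a, y) = a + y
k(n, g) = 3 + n (k(n, g) = n + 3 = 3 + n)
W(R, j) = -1 + j + 2*R (W(R, j) = j - ((4 - R) - (3 + R)) = j - ((4 - R) + (-3 - R)) = j - (1 - 2*R) = j + (-1 + 2*R) = -1 + j + 2*R)
W(30, -47) - 1*(-33621) = (-1 - 47 + 2*30) - 1*(-33621) = (-1 - 47 + 60) + 33621 = 12 + 33621 = 33633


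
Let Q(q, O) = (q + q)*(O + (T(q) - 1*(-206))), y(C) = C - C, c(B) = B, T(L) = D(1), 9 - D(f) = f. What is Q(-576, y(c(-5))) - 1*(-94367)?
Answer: -152161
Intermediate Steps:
D(f) = 9 - f
T(L) = 8 (T(L) = 9 - 1*1 = 9 - 1 = 8)
y(C) = 0
Q(q, O) = 2*q*(214 + O) (Q(q, O) = (q + q)*(O + (8 - 1*(-206))) = (2*q)*(O + (8 + 206)) = (2*q)*(O + 214) = (2*q)*(214 + O) = 2*q*(214 + O))
Q(-576, y(c(-5))) - 1*(-94367) = 2*(-576)*(214 + 0) - 1*(-94367) = 2*(-576)*214 + 94367 = -246528 + 94367 = -152161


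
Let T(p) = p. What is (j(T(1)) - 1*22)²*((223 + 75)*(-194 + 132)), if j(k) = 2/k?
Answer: -7390400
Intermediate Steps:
(j(T(1)) - 1*22)²*((223 + 75)*(-194 + 132)) = (2/1 - 1*22)²*((223 + 75)*(-194 + 132)) = (2*1 - 22)²*(298*(-62)) = (2 - 22)²*(-18476) = (-20)²*(-18476) = 400*(-18476) = -7390400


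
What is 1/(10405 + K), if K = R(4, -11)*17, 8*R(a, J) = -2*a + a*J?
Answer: 2/20589 ≈ 9.7139e-5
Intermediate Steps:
R(a, J) = -a/4 + J*a/8 (R(a, J) = (-2*a + a*J)/8 = (-2*a + J*a)/8 = -a/4 + J*a/8)
K = -221/2 (K = ((⅛)*4*(-2 - 11))*17 = ((⅛)*4*(-13))*17 = -13/2*17 = -221/2 ≈ -110.50)
1/(10405 + K) = 1/(10405 - 221/2) = 1/(20589/2) = 2/20589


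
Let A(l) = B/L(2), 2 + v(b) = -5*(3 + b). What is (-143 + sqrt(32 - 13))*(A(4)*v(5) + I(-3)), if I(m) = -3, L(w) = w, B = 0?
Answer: 429 - 3*sqrt(19) ≈ 415.92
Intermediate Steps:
v(b) = -17 - 5*b (v(b) = -2 - 5*(3 + b) = -2 + (-15 - 5*b) = -17 - 5*b)
A(l) = 0 (A(l) = 0/2 = 0*(1/2) = 0)
(-143 + sqrt(32 - 13))*(A(4)*v(5) + I(-3)) = (-143 + sqrt(32 - 13))*(0*(-17 - 5*5) - 3) = (-143 + sqrt(19))*(0*(-17 - 25) - 3) = (-143 + sqrt(19))*(0*(-42) - 3) = (-143 + sqrt(19))*(0 - 3) = (-143 + sqrt(19))*(-3) = 429 - 3*sqrt(19)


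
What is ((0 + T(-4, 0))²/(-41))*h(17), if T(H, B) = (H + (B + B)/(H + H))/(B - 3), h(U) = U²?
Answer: -4624/369 ≈ -12.531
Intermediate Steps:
T(H, B) = (H + B/H)/(-3 + B) (T(H, B) = (H + (2*B)/((2*H)))/(-3 + B) = (H + (2*B)*(1/(2*H)))/(-3 + B) = (H + B/H)/(-3 + B))
((0 + T(-4, 0))²/(-41))*h(17) = ((0 + (0 + (-4)²)/((-4)*(-3 + 0)))²/(-41))*17² = ((0 - ¼*(0 + 16)/(-3))²*(-1/41))*289 = ((0 - ¼*(-⅓)*16)²*(-1/41))*289 = ((0 + 4/3)²*(-1/41))*289 = ((4/3)²*(-1/41))*289 = ((16/9)*(-1/41))*289 = -16/369*289 = -4624/369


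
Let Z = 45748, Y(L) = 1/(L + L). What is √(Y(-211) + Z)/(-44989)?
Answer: -√8146986410/18985358 ≈ -0.0047542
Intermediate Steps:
Y(L) = 1/(2*L)
√(Y(-211) + Z)/(-44989) = √((½)/(-211) + 45748)/(-44989) = √((½)*(-1/211) + 45748)*(-1/44989) = √(-1/422 + 45748)*(-1/44989) = √(19305655/422)*(-1/44989) = (√8146986410/422)*(-1/44989) = -√8146986410/18985358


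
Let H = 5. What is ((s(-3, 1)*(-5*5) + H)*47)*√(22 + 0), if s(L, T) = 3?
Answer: -3290*√22 ≈ -15431.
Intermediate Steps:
((s(-3, 1)*(-5*5) + H)*47)*√(22 + 0) = ((3*(-5*5) + 5)*47)*√(22 + 0) = ((3*(-25) + 5)*47)*√22 = ((-75 + 5)*47)*√22 = (-70*47)*√22 = -3290*√22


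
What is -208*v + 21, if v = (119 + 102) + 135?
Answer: -74027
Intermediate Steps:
v = 356 (v = 221 + 135 = 356)
-208*v + 21 = -208*356 + 21 = -74048 + 21 = -74027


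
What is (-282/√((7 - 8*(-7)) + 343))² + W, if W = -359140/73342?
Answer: 1421659592/7444213 ≈ 190.98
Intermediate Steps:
W = -179570/36671 (W = -359140*1/73342 = -179570/36671 ≈ -4.8968)
(-282/√((7 - 8*(-7)) + 343))² + W = (-282/√((7 - 8*(-7)) + 343))² - 179570/36671 = (-282/√((7 + 56) + 343))² - 179570/36671 = (-282/√(63 + 343))² - 179570/36671 = (-282*√406/406)² - 179570/36671 = (-141*√406/203)² - 179570/36671 = 39762/203 - 179570/36671 = 1421659592/7444213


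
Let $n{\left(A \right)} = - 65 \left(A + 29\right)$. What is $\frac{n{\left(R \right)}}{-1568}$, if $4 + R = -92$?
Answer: $- \frac{4355}{1568} \approx -2.7774$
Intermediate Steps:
$R = -96$ ($R = -4 - 92 = -96$)
$n{\left(A \right)} = -1885 - 65 A$ ($n{\left(A \right)} = - 65 \left(29 + A\right) = -1885 - 65 A$)
$\frac{n{\left(R \right)}}{-1568} = \frac{-1885 - -6240}{-1568} = \left(-1885 + 6240\right) \left(- \frac{1}{1568}\right) = 4355 \left(- \frac{1}{1568}\right) = - \frac{4355}{1568}$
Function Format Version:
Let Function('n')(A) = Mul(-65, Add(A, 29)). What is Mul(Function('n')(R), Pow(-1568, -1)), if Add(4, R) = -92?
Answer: Rational(-4355, 1568) ≈ -2.7774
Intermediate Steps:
R = -96 (R = Add(-4, -92) = -96)
Function('n')(A) = Add(-1885, Mul(-65, A)) (Function('n')(A) = Mul(-65, Add(29, A)) = Add(-1885, Mul(-65, A)))
Mul(Function('n')(R), Pow(-1568, -1)) = Mul(Add(-1885, Mul(-65, -96)), Pow(-1568, -1)) = Mul(Add(-1885, 6240), Rational(-1, 1568)) = Mul(4355, Rational(-1, 1568)) = Rational(-4355, 1568)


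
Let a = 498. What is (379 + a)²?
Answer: 769129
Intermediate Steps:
(379 + a)² = (379 + 498)² = 877² = 769129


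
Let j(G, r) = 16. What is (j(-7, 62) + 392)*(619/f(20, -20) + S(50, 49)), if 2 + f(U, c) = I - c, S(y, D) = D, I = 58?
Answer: 442986/19 ≈ 23315.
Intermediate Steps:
f(U, c) = 56 - c (f(U, c) = -2 + (58 - c) = 56 - c)
(j(-7, 62) + 392)*(619/f(20, -20) + S(50, 49)) = (16 + 392)*(619/(56 - 1*(-20)) + 49) = 408*(619/(56 + 20) + 49) = 408*(619/76 + 49) = 408*(4343/76) = 442986/19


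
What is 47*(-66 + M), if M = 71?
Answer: 235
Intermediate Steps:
47*(-66 + M) = 47*(-66 + 71) = 47*5 = 235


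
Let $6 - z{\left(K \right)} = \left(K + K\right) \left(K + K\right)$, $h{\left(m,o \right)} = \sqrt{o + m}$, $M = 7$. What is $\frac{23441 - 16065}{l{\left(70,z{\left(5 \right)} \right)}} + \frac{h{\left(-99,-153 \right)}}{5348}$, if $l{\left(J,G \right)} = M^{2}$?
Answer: $\frac{7376}{49} + \frac{3 i \sqrt{7}}{2674} \approx 150.53 + 0.0029683 i$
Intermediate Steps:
$h{\left(m,o \right)} = \sqrt{m + o}$
$z{\left(K \right)} = 6 - 4 K^{2}$ ($z{\left(K \right)} = 6 - \left(K + K\right) \left(K + K\right) = 6 - 2 K 2 K = 6 - 4 K^{2}$)
$l{\left(J,G \right)} = 49$ ($l{\left(J,G \right)} = 7^{2} = 49$)
$\frac{23441 - 16065}{l{\left(70,z{\left(5 \right)} \right)}} + \frac{h{\left(-99,-153 \right)}}{5348} = \frac{23441 - 16065}{49} + \frac{\sqrt{-99 - 153}}{5348} = \left(23441 - 16065\right) \frac{1}{49} + \sqrt{-252} \cdot \frac{1}{5348} = 7376 \cdot \frac{1}{49} + 6 i \sqrt{7} \cdot \frac{1}{5348} = \frac{7376}{49} + \frac{3 i \sqrt{7}}{2674}$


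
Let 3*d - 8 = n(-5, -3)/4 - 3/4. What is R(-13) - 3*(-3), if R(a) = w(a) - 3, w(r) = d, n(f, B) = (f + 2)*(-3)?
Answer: 55/6 ≈ 9.1667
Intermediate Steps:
n(f, B) = -6 - 3*f (n(f, B) = (2 + f)*(-3) = -6 - 3*f)
d = 19/6 (d = 8/3 + ((-6 - 3*(-5))/4 - 3/4)/3 = 8/3 + ((-6 + 15)*(1/4) - 3*1/4)/3 = 8/3 + (9*(1/4) - 3/4)/3 = 8/3 + (9/4 - 3/4)/3 = 8/3 + (1/3)*(3/2) = 8/3 + 1/2 = 19/6 ≈ 3.1667)
w(r) = 19/6
R(a) = 1/6 (R(a) = 19/6 - 3 = 1/6)
R(-13) - 3*(-3) = 1/6 - 3*(-3) = 1/6 - 1*(-9) = 1/6 + 9 = 55/6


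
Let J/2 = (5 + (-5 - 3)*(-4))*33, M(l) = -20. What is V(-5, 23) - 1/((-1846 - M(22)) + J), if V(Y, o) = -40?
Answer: -24641/616 ≈ -40.002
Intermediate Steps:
J = 2442 (J = 2*((5 + (-5 - 3)*(-4))*33) = 2*((5 - 8*(-4))*33) = 2*((5 + 32)*33) = 2*(37*33) = 2*1221 = 2442)
V(-5, 23) - 1/((-1846 - M(22)) + J) = -40 - 1/((-1846 - 1*(-20)) + 2442) = -40 - 1/((-1846 + 20) + 2442) = -40 - 1/(-1826 + 2442) = -40 - 1/616 = -24641/616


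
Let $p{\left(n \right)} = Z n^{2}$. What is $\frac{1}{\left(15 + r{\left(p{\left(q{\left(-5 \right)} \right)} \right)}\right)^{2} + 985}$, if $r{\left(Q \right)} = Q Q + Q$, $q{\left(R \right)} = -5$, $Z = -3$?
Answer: $\frac{1}{30970210} \approx 3.2289 \cdot 10^{-8}$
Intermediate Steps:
$p{\left(n \right)} = - 3 n^{2}$
$r{\left(Q \right)} = Q + Q^{2}$ ($r{\left(Q \right)} = Q^{2} + Q = Q + Q^{2}$)
$\frac{1}{\left(15 + r{\left(p{\left(q{\left(-5 \right)} \right)} \right)}\right)^{2} + 985} = \frac{1}{\left(15 + - 3 \left(-5\right)^{2} \left(1 - 3 \left(-5\right)^{2}\right)\right)^{2} + 985} = \frac{1}{\left(15 + \left(-3\right) 25 \left(1 - 75\right)\right)^{2} + 985} = \frac{1}{\left(15 - 75 \left(1 - 75\right)\right)^{2} + 985} = \frac{1}{\left(15 - -5550\right)^{2} + 985} = \frac{1}{\left(15 + 5550\right)^{2} + 985} = \frac{1}{5565^{2} + 985} = \frac{1}{30969225 + 985} = \frac{1}{30970210}$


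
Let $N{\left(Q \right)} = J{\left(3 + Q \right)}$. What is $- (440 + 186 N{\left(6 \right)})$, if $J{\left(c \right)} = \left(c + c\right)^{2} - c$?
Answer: $-59030$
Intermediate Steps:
$J{\left(c \right)} = - c + 4 c^{2}$ ($J{\left(c \right)} = \left(2 c\right)^{2} - c = 4 c^{2} - c = - c + 4 c^{2}$)
$N{\left(Q \right)} = \left(3 + Q\right) \left(11 + 4 Q\right)$ ($N{\left(Q \right)} = \left(3 + Q\right) \left(-1 + 4 \left(3 + Q\right)\right) = \left(3 + Q\right) \left(-1 + \left(12 + 4 Q\right)\right) = \left(3 + Q\right) \left(11 + 4 Q\right)$)
$- (440 + 186 N{\left(6 \right)}) = - (440 + 186 \left(3 + 6\right) \left(11 + 4 \cdot 6\right)) = - (440 + 186 \cdot 9 \left(11 + 24\right)) = - (440 + 186 \cdot 9 \cdot 35) = - (440 + 186 \cdot 315) = - (440 + 58590) = \left(-1\right) 59030 = -59030$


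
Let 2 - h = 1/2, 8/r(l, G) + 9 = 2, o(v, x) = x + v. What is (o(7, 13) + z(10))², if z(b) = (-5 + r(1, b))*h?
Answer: 22801/196 ≈ 116.33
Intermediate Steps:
o(v, x) = v + x
r(l, G) = -8/7 (r(l, G) = 8/(-9 + 2) = 8/(-7) = 8*(-⅐) = -8/7)
h = 3/2 (h = 2 - 1/2 = 2 - 1*½ = 2 - ½ = 3/2 ≈ 1.5000)
z(b) = -129/14 (z(b) = (-5 - 8/7)*(3/2) = -43/7*3/2 = -129/14)
(o(7, 13) + z(10))² = ((7 + 13) - 129/14)² = (20 - 129/14)² = (151/14)² = 22801/196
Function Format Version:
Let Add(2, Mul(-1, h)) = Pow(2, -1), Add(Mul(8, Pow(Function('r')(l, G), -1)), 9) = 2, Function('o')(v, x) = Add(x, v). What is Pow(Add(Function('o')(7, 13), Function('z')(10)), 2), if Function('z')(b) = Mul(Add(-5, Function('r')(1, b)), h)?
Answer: Rational(22801, 196) ≈ 116.33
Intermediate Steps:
Function('o')(v, x) = Add(v, x)
Function('r')(l, G) = Rational(-8, 7) (Function('r')(l, G) = Mul(8, Pow(Add(-9, 2), -1)) = Mul(8, Pow(-7, -1)) = Mul(8, Rational(-1, 7)) = Rational(-8, 7))
h = Rational(3, 2) (h = Add(2, Mul(-1, Pow(2, -1))) = Add(2, Mul(-1, Rational(1, 2))) = Add(2, Rational(-1, 2)) = Rational(3, 2) ≈ 1.5000)
Function('z')(b) = Rational(-129, 14) (Function('z')(b) = Mul(Add(-5, Rational(-8, 7)), Rational(3, 2)) = Mul(Rational(-43, 7), Rational(3, 2)) = Rational(-129, 14))
Pow(Add(Function('o')(7, 13), Function('z')(10)), 2) = Pow(Add(Add(7, 13), Rational(-129, 14)), 2) = Pow(Add(20, Rational(-129, 14)), 2) = Pow(Rational(151, 14), 2) = Rational(22801, 196)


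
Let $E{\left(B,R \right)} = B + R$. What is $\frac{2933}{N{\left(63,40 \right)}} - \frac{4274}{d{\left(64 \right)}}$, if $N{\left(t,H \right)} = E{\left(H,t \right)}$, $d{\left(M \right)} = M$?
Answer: $- \frac{126255}{3296} \approx -38.306$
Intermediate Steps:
$N{\left(t,H \right)} = H + t$
$\frac{2933}{N{\left(63,40 \right)}} - \frac{4274}{d{\left(64 \right)}} = \frac{2933}{40 + 63} - \frac{4274}{64} = \frac{2933}{103} - \frac{2137}{32} = - \frac{126255}{3296}$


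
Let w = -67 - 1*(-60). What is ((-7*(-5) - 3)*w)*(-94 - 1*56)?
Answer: 33600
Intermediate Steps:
w = -7 (w = -67 + 60 = -7)
((-7*(-5) - 3)*w)*(-94 - 1*56) = ((-7*(-5) - 3)*(-7))*(-94 - 1*56) = ((35 - 3)*(-7))*(-94 - 56) = (32*(-7))*(-150) = -224*(-150) = 33600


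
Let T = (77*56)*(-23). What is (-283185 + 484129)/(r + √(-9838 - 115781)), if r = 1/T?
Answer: -19928822144/1235573281086145 - 1976460864953344*I*√125619/1235573281086145 ≈ -1.6129e-5 - 566.95*I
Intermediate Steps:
T = -99176 (T = 4312*(-23) = -99176)
r = -1/99176 (r = 1/(-99176) = -1/99176 ≈ -1.0083e-5)
(-283185 + 484129)/(r + √(-9838 - 115781)) = (-283185 + 484129)/(-1/99176 + √(-9838 - 115781)) = 200944/(-1/99176 + √(-125619)) = 200944/(-1/99176 + I*√125619)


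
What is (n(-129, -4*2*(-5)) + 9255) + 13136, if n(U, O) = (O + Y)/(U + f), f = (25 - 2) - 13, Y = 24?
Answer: 2664465/119 ≈ 22390.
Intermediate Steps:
f = 10 (f = 23 - 13 = 10)
n(U, O) = (24 + O)/(10 + U) (n(U, O) = (O + 24)/(U + 10) = (24 + O)/(10 + U))
(n(-129, -4*2*(-5)) + 9255) + 13136 = ((24 - 4*2*(-5))/(10 - 129) + 9255) + 13136 = ((24 - 8*(-5))/(-119) + 9255) + 13136 = (-(24 + 40)/119 + 9255) + 13136 = (-1/119*64 + 9255) + 13136 = (-64/119 + 9255) + 13136 = 1101281/119 + 13136 = 2664465/119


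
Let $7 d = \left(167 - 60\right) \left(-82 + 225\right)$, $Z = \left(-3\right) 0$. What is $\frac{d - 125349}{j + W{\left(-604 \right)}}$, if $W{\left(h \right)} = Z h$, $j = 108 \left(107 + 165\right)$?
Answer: $- \frac{431071}{102816} \approx -4.1926$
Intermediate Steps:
$j = 29376$ ($j = 108 \cdot 272 = 29376$)
$Z = 0$
$W{\left(h \right)} = 0$ ($W{\left(h \right)} = 0 h = 0$)
$d = \frac{15301}{7}$ ($d = \frac{\left(167 - 60\right) \left(-82 + 225\right)}{7} = \frac{107 \cdot 143}{7} = \frac{1}{7} \cdot 15301 = \frac{15301}{7} \approx 2185.9$)
$\frac{d - 125349}{j + W{\left(-604 \right)}} = \frac{\frac{15301}{7} - 125349}{29376 + 0} = - \frac{862142}{7 \cdot 29376} = \left(- \frac{862142}{7}\right) \frac{1}{29376} = - \frac{431071}{102816}$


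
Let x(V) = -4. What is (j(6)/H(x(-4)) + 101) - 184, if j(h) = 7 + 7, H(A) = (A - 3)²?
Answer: -579/7 ≈ -82.714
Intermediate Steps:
H(A) = (-3 + A)²
j(h) = 14
(j(6)/H(x(-4)) + 101) - 184 = (14/((-3 - 4)²) + 101) - 184 = (14/((-7)²) + 101) - 184 = (14/49 + 101) - 184 = (14*(1/49) + 101) - 184 = (2/7 + 101) - 184 = 709/7 - 184 = -579/7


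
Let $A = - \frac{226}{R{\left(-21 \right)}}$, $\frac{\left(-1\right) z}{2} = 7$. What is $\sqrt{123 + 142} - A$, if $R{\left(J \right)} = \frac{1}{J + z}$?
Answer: $-7910 + \sqrt{265} \approx -7893.7$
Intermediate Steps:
$z = -14$ ($z = \left(-2\right) 7 = -14$)
$R{\left(J \right)} = \frac{1}{-14 + J}$ ($R{\left(J \right)} = \frac{1}{J - 14} = \frac{1}{-14 + J}$)
$A = 7910$ ($A = - \frac{226}{\frac{1}{-14 - 21}} = - \frac{226}{\frac{1}{-35}} = - \frac{226}{- \frac{1}{35}} = \left(-226\right) \left(-35\right) = 7910$)
$\sqrt{123 + 142} - A = \sqrt{123 + 142} - 7910 = \sqrt{265} - 7910 = -7910 + \sqrt{265}$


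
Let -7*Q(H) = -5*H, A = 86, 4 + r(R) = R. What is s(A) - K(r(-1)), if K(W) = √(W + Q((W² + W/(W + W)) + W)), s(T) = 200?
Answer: 200 - 3*√210/14 ≈ 196.89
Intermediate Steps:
r(R) = -4 + R
Q(H) = 5*H/7 (Q(H) = -(-5)*H/7 = 5*H/7)
K(W) = √(5/14 + 5*W²/7 + 12*W/7) (K(W) = √(W + 5*((W² + W/(W + W)) + W)/7) = √(W + 5*((W² + W/((2*W))) + W)/7) = √(W + 5*((W² + (1/(2*W))*W) + W)/7) = √(W + 5*((W² + ½) + W)/7) = √(W + 5*((½ + W²) + W)/7) = √(W + 5*(½ + W + W²)/7) = √(W + (5/14 + 5*W/7 + 5*W²/7)) = √(5/14 + 5*W²/7 + 12*W/7))
s(A) - K(r(-1)) = 200 - √(70 + 140*(-4 - 1)² + 336*(-4 - 1))/14 = 200 - √(70 + 140*(-5)² + 336*(-5))/14 = 200 - √(70 + 140*25 - 1680)/14 = 200 - √(70 + 3500 - 1680)/14 = 200 - √1890/14 = 200 - 3*√210/14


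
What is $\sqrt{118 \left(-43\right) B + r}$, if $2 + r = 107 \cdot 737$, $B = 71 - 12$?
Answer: $3 i \sqrt{24501} \approx 469.58 i$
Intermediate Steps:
$B = 59$
$r = 78857$ ($r = -2 + 107 \cdot 737 = -2 + 78859 = 78857$)
$\sqrt{118 \left(-43\right) B + r} = \sqrt{118 \left(-43\right) 59 + 78857} = \sqrt{\left(-5074\right) 59 + 78857} = \sqrt{-299366 + 78857} = \sqrt{-220509} = 3 i \sqrt{24501}$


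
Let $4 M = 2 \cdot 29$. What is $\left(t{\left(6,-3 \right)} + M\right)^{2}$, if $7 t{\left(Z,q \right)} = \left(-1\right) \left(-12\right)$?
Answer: $\frac{51529}{196} \approx 262.9$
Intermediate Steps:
$M = \frac{29}{2}$ ($M = \frac{2 \cdot 29}{4} = \frac{1}{4} \cdot 58 = \frac{29}{2} \approx 14.5$)
$t{\left(Z,q \right)} = \frac{12}{7}$ ($t{\left(Z,q \right)} = \frac{\left(-1\right) \left(-12\right)}{7} = \frac{1}{7} \cdot 12 = \frac{12}{7}$)
$\left(t{\left(6,-3 \right)} + M\right)^{2} = \left(\frac{12}{7} + \frac{29}{2}\right)^{2} = \left(\frac{227}{14}\right)^{2} = \frac{51529}{196}$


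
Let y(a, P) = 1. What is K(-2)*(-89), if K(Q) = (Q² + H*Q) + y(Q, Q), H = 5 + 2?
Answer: 801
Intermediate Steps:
H = 7
K(Q) = 1 + Q² + 7*Q (K(Q) = (Q² + 7*Q) + 1 = 1 + Q² + 7*Q)
K(-2)*(-89) = (1 + (-2)² + 7*(-2))*(-89) = (1 + 4 - 14)*(-89) = -9*(-89) = 801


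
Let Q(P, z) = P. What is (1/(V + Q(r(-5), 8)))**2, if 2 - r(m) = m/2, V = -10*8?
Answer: 4/22801 ≈ 0.00017543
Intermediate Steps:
V = -80
r(m) = 2 - m/2
(1/(V + Q(r(-5), 8)))**2 = (1/(-80 + (2 - 1/2*(-5))))**2 = (1/(-80 + (2 + 5/2)))**2 = (1/(-80 + 9/2))**2 = (1/(-151/2))**2 = (-2/151)**2 = 4/22801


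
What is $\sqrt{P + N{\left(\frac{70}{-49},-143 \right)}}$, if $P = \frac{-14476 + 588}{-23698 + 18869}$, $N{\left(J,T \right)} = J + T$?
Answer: $\frac{i \sqrt{161744076109}}{33803} \approx 11.898 i$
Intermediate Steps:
$P = \frac{13888}{4829}$ ($P = - \frac{13888}{-4829} = \left(-13888\right) \left(- \frac{1}{4829}\right) = \frac{13888}{4829} \approx 2.876$)
$\sqrt{P + N{\left(\frac{70}{-49},-143 \right)}} = \sqrt{\frac{13888}{4829} - \left(143 - \frac{70}{-49}\right)} = \sqrt{\frac{13888}{4829} + \left(70 \left(- \frac{1}{49}\right) - 143\right)} = \sqrt{\frac{13888}{4829} - \frac{1011}{7}} = \sqrt{- \frac{4784903}{33803}} = \frac{i \sqrt{161744076109}}{33803}$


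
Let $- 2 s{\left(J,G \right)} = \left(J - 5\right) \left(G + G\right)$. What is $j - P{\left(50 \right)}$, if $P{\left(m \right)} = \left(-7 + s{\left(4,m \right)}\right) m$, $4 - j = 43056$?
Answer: $-45202$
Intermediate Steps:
$j = -43052$ ($j = 4 - 43056 = -43052$)
$s{\left(J,G \right)} = - G \left(-5 + J\right)$ ($s{\left(J,G \right)} = - \frac{\left(J - 5\right) \left(G + G\right)}{2} = - \frac{\left(-5 + J\right) 2 G}{2} = - \frac{2 G \left(-5 + J\right)}{2} = - G \left(-5 + J\right)$)
$P{\left(m \right)} = m \left(-7 + m\right)$ ($P{\left(m \right)} = \left(-7 + m \left(5 - 4\right)\right) m = \left(-7 + m 1\right) m = \left(-7 + m\right) m = m \left(-7 + m\right)$)
$j - P{\left(50 \right)} = -43052 - 50 \left(-7 + 50\right) = -43052 - 50 \cdot 43 = -43052 - 2150 = -45202$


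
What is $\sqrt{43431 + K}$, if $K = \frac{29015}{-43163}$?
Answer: $\frac{\sqrt{80912636301794}}{43163} \approx 208.4$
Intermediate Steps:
$K = - \frac{29015}{43163}$ ($K = 29015 \left(- \frac{1}{43163}\right) = - \frac{29015}{43163} \approx -0.67222$)
$\sqrt{43431 + K} = \sqrt{43431 - \frac{29015}{43163}} = \sqrt{\frac{1874583238}{43163}} = \frac{\sqrt{80912636301794}}{43163}$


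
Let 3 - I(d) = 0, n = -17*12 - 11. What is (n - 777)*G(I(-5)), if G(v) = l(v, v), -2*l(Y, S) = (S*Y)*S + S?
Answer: 14880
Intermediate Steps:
n = -215 (n = -204 - 11 = -215)
I(d) = 3 (I(d) = 3 - 1*0 = 3 + 0 = 3)
l(Y, S) = -S/2 - Y*S**2/2 (l(Y, S) = -((S*Y)*S + S)/2 = -(Y*S**2 + S)/2 = -(S + Y*S**2)/2 = -S/2 - Y*S**2/2)
G(v) = -v*(1 + v**2)/2 (G(v) = -v*(1 + v*v)/2 = -v*(1 + v**2)/2)
(n - 777)*G(I(-5)) = (-215 - 777)*(-1/2*3*(1 + 3**2)) = -(-496)*3*(1 + 9) = -(-496)*3*10 = -992*(-15) = 14880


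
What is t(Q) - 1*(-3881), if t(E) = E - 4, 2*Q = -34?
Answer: 3860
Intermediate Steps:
Q = -17 (Q = (1/2)*(-34) = -17)
t(E) = -4 + E
t(Q) - 1*(-3881) = (-4 - 17) - 1*(-3881) = -21 + 3881 = 3860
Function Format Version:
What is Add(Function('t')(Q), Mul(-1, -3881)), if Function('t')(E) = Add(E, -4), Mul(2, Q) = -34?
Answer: 3860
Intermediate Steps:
Q = -17 (Q = Mul(Rational(1, 2), -34) = -17)
Function('t')(E) = Add(-4, E)
Add(Function('t')(Q), Mul(-1, -3881)) = Add(Add(-4, -17), Mul(-1, -3881)) = Add(-21, 3881) = 3860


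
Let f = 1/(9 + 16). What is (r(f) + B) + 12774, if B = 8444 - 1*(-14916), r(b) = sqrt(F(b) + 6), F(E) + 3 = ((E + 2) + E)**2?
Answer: 36134 + sqrt(4579)/25 ≈ 36137.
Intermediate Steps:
F(E) = -3 + (2 + 2*E)**2 (F(E) = -3 + ((E + 2) + E)**2 = -3 + ((2 + E) + E)**2 = -3 + (2 + 2*E)**2)
f = 1/25 ≈ 0.040000
r(b) = sqrt(3 + 4*(1 + b)**2) (r(b) = sqrt((-3 + 4*(1 + b)**2) + 6) = sqrt(3 + 4*(1 + b)**2))
B = 23360 (B = 8444 + 14916 = 23360)
(r(f) + B) + 12774 = (sqrt(3 + 4*(1 + 1/25)**2) + 23360) + 12774 = (sqrt(3 + 4*(26/25)**2) + 23360) + 12774 = (sqrt(3 + 4*(676/625)) + 23360) + 12774 = (sqrt(3 + 2704/625) + 23360) + 12774 = (sqrt(4579/625) + 23360) + 12774 = (sqrt(4579)/25 + 23360) + 12774 = (23360 + sqrt(4579)/25) + 12774 = 36134 + sqrt(4579)/25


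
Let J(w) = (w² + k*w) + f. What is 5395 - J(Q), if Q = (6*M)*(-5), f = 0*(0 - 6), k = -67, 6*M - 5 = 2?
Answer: 1825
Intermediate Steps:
M = 7/6 (M = ⅚ + (⅙)*2 = ⅚ + ⅓ = 7/6 ≈ 1.1667)
f = 0 (f = 0*(-6) = 0)
Q = -35 (Q = (6*(7/6))*(-5) = 7*(-5) = -35)
J(w) = w² - 67*w (J(w) = (w² - 67*w) + 0 = w² - 67*w)
5395 - J(Q) = 5395 - (-35)*(-67 - 35) = 5395 - (-35)*(-102) = 5395 - 1*3570 = 5395 - 3570 = 1825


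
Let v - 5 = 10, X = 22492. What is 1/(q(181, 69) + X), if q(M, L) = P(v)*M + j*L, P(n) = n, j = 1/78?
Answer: 26/655405 ≈ 3.9670e-5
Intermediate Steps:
v = 15 (v = 5 + 10 = 15)
j = 1/78 ≈ 0.012821
q(M, L) = 15*M + L/78
1/(q(181, 69) + X) = 1/((15*181 + (1/78)*69) + 22492) = 1/((2715 + 23/26) + 22492) = 1/(70613/26 + 22492) = 1/(655405/26) = 26/655405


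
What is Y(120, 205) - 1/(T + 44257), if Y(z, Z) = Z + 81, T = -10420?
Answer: 9677381/33837 ≈ 286.00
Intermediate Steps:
Y(z, Z) = 81 + Z
Y(120, 205) - 1/(T + 44257) = (81 + 205) - 1/(-10420 + 44257) = 286 - 1/33837 = 9677381/33837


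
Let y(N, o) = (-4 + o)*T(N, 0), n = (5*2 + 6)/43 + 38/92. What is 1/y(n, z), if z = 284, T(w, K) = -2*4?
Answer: -1/2240 ≈ -0.00044643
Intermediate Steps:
T(w, K) = -8
n = 1553/1978 (n = (10 + 6)*(1/43) + 38*(1/92) = 16*(1/43) + 19/46 = 16/43 + 19/46 = 1553/1978 ≈ 0.78514)
y(N, o) = 32 - 8*o (y(N, o) = (-4 + o)*(-8) = 32 - 8*o)
1/y(n, z) = 1/(32 - 8*284) = 1/(32 - 2272) = 1/(-2240) = -1/2240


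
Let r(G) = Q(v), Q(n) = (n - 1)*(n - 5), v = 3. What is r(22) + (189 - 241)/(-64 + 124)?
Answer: -73/15 ≈ -4.8667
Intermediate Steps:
Q(n) = (-1 + n)*(-5 + n)
r(G) = -4 (r(G) = 5 + 3**2 - 6*3 = 5 + 9 - 18 = -4)
r(22) + (189 - 241)/(-64 + 124) = -4 + (189 - 241)/(-64 + 124) = -4 - 52/60 = -4 - 52*1/60 = -4 - 13/15 = -73/15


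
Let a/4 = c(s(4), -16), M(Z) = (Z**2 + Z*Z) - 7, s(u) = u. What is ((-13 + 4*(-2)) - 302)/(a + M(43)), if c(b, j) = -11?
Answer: -323/3647 ≈ -0.088566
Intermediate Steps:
M(Z) = -7 + 2*Z**2 (M(Z) = (Z**2 + Z**2) - 7 = 2*Z**2 - 7 = -7 + 2*Z**2)
a = -44 (a = 4*(-11) = -44)
((-13 + 4*(-2)) - 302)/(a + M(43)) = ((-13 + 4*(-2)) - 302)/(-44 + (-7 + 2*43**2)) = ((-13 - 8) - 302)/(-44 + (-7 + 2*1849)) = (-21 - 302)/(-44 + (-7 + 3698)) = -323/(-44 + 3691) = -323/3647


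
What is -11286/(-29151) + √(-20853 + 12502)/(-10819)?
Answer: 1254/3239 - I*√8351/10819 ≈ 0.38716 - 0.0084466*I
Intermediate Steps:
-11286/(-29151) + √(-20853 + 12502)/(-10819) = -11286*(-1/29151) + √(-8351)*(-1/10819) = 1254/3239 + (I*√8351)*(-1/10819) = 1254/3239 - I*√8351/10819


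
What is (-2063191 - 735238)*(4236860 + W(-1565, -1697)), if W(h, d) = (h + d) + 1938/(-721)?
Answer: -8541986860692380/721 ≈ -1.1847e+13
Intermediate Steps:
W(h, d) = -1938/721 + d + h (W(h, d) = (d + h) + 1938*(-1/721) = (d + h) - 1938/721 = -1938/721 + d + h)
(-2063191 - 735238)*(4236860 + W(-1565, -1697)) = (-2063191 - 735238)*(4236860 + (-1938/721 - 1697 - 1565)) = -2798429*(4236860 - 2353840/721) = -2798429*3052422220/721 = -8541986860692380/721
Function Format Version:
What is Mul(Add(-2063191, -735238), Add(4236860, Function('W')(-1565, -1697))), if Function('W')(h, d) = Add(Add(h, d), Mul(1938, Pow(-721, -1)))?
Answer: Rational(-8541986860692380, 721) ≈ -1.1847e+13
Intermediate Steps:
Function('W')(h, d) = Add(Rational(-1938, 721), d, h) (Function('W')(h, d) = Add(Add(d, h), Mul(1938, Rational(-1, 721))) = Add(Add(d, h), Rational(-1938, 721)) = Add(Rational(-1938, 721), d, h))
Mul(Add(-2063191, -735238), Add(4236860, Function('W')(-1565, -1697))) = Mul(Add(-2063191, -735238), Add(4236860, Add(Rational(-1938, 721), -1697, -1565))) = Mul(-2798429, Add(4236860, Rational(-2353840, 721))) = Mul(-2798429, Rational(3052422220, 721)) = Rational(-8541986860692380, 721)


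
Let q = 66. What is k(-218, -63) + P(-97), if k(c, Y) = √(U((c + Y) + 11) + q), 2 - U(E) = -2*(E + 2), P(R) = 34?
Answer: 34 + 6*I*√13 ≈ 34.0 + 21.633*I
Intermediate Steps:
U(E) = 6 + 2*E (U(E) = 2 - (-2)*(E + 2) = 2 - (-2)*(2 + E) = 2 - (-4 - 2*E) = 2 + (4 + 2*E) = 6 + 2*E)
k(c, Y) = √(94 + 2*Y + 2*c) (k(c, Y) = √((6 + 2*((c + Y) + 11)) + 66) = √((6 + 2*((Y + c) + 11)) + 66) = √((6 + 2*(11 + Y + c)) + 66) = √((6 + (22 + 2*Y + 2*c)) + 66) = √((28 + 2*Y + 2*c) + 66) = √(94 + 2*Y + 2*c))
k(-218, -63) + P(-97) = √(94 + 2*(-63) + 2*(-218)) + 34 = √(94 - 126 - 436) + 34 = √(-468) + 34 = 6*I*√13 + 34 = 34 + 6*I*√13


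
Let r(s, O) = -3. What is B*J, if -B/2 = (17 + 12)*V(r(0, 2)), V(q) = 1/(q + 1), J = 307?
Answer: 8903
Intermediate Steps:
V(q) = 1/(1 + q)
B = 29 (B = -2*(17 + 12)/(1 - 3) = -58/(-2) = -58*(-1)/2 = -2*(-29/2) = 29)
B*J = 29*307 = 8903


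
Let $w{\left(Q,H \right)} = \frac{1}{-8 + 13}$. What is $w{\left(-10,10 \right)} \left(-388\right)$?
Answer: $- \frac{388}{5} \approx -77.6$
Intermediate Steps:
$w{\left(Q,H \right)} = \frac{1}{5}$
$w{\left(-10,10 \right)} \left(-388\right) = \frac{1}{5} \left(-388\right) = - \frac{388}{5}$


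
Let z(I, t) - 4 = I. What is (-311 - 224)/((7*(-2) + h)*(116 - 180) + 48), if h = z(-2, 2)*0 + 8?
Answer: -535/432 ≈ -1.2384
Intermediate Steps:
z(I, t) = 4 + I
h = 8 (h = (4 - 2)*0 + 8 = 2*0 + 8 = 0 + 8 = 8)
(-311 - 224)/((7*(-2) + h)*(116 - 180) + 48) = (-311 - 224)/((7*(-2) + 8)*(116 - 180) + 48) = -535/((-14 + 8)*(-64) + 48) = -535/(-6*(-64) + 48) = -535/(384 + 48) = -535/432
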